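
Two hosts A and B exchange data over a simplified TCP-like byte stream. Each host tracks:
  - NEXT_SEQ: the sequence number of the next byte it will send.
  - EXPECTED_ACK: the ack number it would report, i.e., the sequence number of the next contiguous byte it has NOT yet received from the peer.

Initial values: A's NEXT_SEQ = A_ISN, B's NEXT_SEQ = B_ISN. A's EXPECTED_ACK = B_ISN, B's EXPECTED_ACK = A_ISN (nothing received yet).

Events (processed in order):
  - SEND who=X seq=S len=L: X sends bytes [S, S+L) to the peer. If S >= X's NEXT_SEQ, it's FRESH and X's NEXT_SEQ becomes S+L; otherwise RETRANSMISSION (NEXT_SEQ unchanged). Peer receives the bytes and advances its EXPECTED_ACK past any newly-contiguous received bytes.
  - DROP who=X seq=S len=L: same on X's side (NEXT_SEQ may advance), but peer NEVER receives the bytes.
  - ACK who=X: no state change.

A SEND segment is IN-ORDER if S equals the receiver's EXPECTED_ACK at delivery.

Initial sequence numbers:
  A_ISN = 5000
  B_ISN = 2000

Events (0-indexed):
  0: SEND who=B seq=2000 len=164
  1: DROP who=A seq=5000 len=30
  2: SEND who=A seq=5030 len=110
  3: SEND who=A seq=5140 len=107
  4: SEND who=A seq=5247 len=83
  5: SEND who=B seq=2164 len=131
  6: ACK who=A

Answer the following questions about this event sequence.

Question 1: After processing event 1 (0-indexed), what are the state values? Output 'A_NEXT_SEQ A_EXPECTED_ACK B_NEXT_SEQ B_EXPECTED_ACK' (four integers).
After event 0: A_seq=5000 A_ack=2164 B_seq=2164 B_ack=5000
After event 1: A_seq=5030 A_ack=2164 B_seq=2164 B_ack=5000

5030 2164 2164 5000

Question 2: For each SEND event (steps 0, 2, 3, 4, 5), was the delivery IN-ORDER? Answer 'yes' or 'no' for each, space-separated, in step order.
Step 0: SEND seq=2000 -> in-order
Step 2: SEND seq=5030 -> out-of-order
Step 3: SEND seq=5140 -> out-of-order
Step 4: SEND seq=5247 -> out-of-order
Step 5: SEND seq=2164 -> in-order

Answer: yes no no no yes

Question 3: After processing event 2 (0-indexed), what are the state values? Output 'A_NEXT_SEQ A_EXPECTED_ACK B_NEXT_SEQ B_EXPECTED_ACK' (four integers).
After event 0: A_seq=5000 A_ack=2164 B_seq=2164 B_ack=5000
After event 1: A_seq=5030 A_ack=2164 B_seq=2164 B_ack=5000
After event 2: A_seq=5140 A_ack=2164 B_seq=2164 B_ack=5000

5140 2164 2164 5000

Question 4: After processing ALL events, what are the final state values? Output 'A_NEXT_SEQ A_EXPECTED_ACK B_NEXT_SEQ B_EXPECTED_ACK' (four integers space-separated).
After event 0: A_seq=5000 A_ack=2164 B_seq=2164 B_ack=5000
After event 1: A_seq=5030 A_ack=2164 B_seq=2164 B_ack=5000
After event 2: A_seq=5140 A_ack=2164 B_seq=2164 B_ack=5000
After event 3: A_seq=5247 A_ack=2164 B_seq=2164 B_ack=5000
After event 4: A_seq=5330 A_ack=2164 B_seq=2164 B_ack=5000
After event 5: A_seq=5330 A_ack=2295 B_seq=2295 B_ack=5000
After event 6: A_seq=5330 A_ack=2295 B_seq=2295 B_ack=5000

Answer: 5330 2295 2295 5000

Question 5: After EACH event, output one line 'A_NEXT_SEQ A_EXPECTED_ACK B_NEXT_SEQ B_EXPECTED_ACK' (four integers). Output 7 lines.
5000 2164 2164 5000
5030 2164 2164 5000
5140 2164 2164 5000
5247 2164 2164 5000
5330 2164 2164 5000
5330 2295 2295 5000
5330 2295 2295 5000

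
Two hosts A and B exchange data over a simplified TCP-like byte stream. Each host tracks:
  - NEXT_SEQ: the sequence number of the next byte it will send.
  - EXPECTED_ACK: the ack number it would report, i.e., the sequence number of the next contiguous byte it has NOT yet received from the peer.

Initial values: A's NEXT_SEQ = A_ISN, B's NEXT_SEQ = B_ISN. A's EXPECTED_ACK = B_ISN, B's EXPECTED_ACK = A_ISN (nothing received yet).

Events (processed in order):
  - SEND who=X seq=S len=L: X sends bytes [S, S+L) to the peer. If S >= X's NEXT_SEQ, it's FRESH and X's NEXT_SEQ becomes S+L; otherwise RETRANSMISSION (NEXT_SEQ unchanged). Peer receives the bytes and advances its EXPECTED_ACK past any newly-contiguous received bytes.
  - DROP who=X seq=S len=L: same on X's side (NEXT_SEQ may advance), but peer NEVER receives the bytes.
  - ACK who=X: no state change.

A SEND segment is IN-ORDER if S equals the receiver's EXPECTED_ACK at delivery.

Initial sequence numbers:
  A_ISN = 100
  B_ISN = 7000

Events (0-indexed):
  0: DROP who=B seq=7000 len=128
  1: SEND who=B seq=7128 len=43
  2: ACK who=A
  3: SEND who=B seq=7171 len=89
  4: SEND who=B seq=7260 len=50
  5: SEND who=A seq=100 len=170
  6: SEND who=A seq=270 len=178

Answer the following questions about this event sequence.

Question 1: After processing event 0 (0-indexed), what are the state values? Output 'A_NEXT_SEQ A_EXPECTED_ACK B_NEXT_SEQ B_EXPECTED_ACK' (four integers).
After event 0: A_seq=100 A_ack=7000 B_seq=7128 B_ack=100

100 7000 7128 100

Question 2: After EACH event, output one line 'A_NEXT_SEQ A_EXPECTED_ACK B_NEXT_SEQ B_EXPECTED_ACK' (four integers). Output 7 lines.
100 7000 7128 100
100 7000 7171 100
100 7000 7171 100
100 7000 7260 100
100 7000 7310 100
270 7000 7310 270
448 7000 7310 448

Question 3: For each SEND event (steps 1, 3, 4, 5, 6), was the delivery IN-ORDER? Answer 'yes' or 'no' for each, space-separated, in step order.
Answer: no no no yes yes

Derivation:
Step 1: SEND seq=7128 -> out-of-order
Step 3: SEND seq=7171 -> out-of-order
Step 4: SEND seq=7260 -> out-of-order
Step 5: SEND seq=100 -> in-order
Step 6: SEND seq=270 -> in-order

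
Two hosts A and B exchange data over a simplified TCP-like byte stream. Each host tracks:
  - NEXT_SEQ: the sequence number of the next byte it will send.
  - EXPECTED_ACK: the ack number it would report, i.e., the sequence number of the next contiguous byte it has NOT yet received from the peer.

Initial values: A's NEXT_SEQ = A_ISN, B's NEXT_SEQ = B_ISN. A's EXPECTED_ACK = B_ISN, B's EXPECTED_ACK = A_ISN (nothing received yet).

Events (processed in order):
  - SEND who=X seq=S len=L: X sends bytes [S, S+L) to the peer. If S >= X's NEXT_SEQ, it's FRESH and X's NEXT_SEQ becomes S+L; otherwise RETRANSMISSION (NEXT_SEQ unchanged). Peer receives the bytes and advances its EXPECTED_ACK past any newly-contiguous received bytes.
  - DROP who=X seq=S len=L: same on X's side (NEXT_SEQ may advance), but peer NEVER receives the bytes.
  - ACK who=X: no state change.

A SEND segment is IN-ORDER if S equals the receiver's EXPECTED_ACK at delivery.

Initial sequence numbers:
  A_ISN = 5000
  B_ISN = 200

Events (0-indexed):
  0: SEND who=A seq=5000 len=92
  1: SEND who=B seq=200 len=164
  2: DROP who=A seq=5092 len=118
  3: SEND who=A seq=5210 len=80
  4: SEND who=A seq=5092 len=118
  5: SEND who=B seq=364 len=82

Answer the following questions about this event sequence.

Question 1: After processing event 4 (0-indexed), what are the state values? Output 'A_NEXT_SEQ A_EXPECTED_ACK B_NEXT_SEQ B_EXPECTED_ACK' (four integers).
After event 0: A_seq=5092 A_ack=200 B_seq=200 B_ack=5092
After event 1: A_seq=5092 A_ack=364 B_seq=364 B_ack=5092
After event 2: A_seq=5210 A_ack=364 B_seq=364 B_ack=5092
After event 3: A_seq=5290 A_ack=364 B_seq=364 B_ack=5092
After event 4: A_seq=5290 A_ack=364 B_seq=364 B_ack=5290

5290 364 364 5290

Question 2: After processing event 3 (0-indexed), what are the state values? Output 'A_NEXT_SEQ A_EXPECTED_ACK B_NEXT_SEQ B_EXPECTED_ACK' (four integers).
After event 0: A_seq=5092 A_ack=200 B_seq=200 B_ack=5092
After event 1: A_seq=5092 A_ack=364 B_seq=364 B_ack=5092
After event 2: A_seq=5210 A_ack=364 B_seq=364 B_ack=5092
After event 3: A_seq=5290 A_ack=364 B_seq=364 B_ack=5092

5290 364 364 5092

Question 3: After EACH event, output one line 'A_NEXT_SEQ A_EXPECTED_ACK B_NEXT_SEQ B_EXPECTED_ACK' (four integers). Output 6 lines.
5092 200 200 5092
5092 364 364 5092
5210 364 364 5092
5290 364 364 5092
5290 364 364 5290
5290 446 446 5290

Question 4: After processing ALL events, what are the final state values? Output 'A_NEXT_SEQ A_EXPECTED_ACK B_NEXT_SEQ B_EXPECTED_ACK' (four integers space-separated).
After event 0: A_seq=5092 A_ack=200 B_seq=200 B_ack=5092
After event 1: A_seq=5092 A_ack=364 B_seq=364 B_ack=5092
After event 2: A_seq=5210 A_ack=364 B_seq=364 B_ack=5092
After event 3: A_seq=5290 A_ack=364 B_seq=364 B_ack=5092
After event 4: A_seq=5290 A_ack=364 B_seq=364 B_ack=5290
After event 5: A_seq=5290 A_ack=446 B_seq=446 B_ack=5290

Answer: 5290 446 446 5290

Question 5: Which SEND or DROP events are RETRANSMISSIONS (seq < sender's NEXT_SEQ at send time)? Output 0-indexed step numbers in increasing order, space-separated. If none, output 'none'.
Step 0: SEND seq=5000 -> fresh
Step 1: SEND seq=200 -> fresh
Step 2: DROP seq=5092 -> fresh
Step 3: SEND seq=5210 -> fresh
Step 4: SEND seq=5092 -> retransmit
Step 5: SEND seq=364 -> fresh

Answer: 4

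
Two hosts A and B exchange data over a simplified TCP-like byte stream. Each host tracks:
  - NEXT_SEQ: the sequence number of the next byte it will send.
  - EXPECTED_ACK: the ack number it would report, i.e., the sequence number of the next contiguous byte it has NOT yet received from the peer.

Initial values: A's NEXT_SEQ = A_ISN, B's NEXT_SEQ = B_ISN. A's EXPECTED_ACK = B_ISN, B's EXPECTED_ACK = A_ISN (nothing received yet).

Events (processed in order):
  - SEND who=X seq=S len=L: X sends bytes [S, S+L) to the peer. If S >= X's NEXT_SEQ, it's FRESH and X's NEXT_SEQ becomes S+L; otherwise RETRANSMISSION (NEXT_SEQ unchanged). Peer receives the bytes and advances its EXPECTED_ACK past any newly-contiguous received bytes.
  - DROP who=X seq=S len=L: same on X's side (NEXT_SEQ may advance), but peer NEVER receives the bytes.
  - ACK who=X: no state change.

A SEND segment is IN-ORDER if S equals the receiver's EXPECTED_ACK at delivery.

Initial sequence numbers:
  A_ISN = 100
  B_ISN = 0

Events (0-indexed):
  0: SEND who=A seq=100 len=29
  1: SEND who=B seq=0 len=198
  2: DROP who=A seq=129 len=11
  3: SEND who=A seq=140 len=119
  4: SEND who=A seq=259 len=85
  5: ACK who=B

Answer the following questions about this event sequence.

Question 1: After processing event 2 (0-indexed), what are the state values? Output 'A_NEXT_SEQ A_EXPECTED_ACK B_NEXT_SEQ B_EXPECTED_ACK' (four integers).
After event 0: A_seq=129 A_ack=0 B_seq=0 B_ack=129
After event 1: A_seq=129 A_ack=198 B_seq=198 B_ack=129
After event 2: A_seq=140 A_ack=198 B_seq=198 B_ack=129

140 198 198 129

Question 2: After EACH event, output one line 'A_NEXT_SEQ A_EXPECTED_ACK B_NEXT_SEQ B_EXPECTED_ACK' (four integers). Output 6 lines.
129 0 0 129
129 198 198 129
140 198 198 129
259 198 198 129
344 198 198 129
344 198 198 129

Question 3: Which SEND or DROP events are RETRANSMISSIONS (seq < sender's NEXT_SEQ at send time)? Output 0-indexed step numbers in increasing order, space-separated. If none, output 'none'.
Step 0: SEND seq=100 -> fresh
Step 1: SEND seq=0 -> fresh
Step 2: DROP seq=129 -> fresh
Step 3: SEND seq=140 -> fresh
Step 4: SEND seq=259 -> fresh

Answer: none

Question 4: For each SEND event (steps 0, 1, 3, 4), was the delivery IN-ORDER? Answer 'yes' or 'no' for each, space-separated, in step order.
Answer: yes yes no no

Derivation:
Step 0: SEND seq=100 -> in-order
Step 1: SEND seq=0 -> in-order
Step 3: SEND seq=140 -> out-of-order
Step 4: SEND seq=259 -> out-of-order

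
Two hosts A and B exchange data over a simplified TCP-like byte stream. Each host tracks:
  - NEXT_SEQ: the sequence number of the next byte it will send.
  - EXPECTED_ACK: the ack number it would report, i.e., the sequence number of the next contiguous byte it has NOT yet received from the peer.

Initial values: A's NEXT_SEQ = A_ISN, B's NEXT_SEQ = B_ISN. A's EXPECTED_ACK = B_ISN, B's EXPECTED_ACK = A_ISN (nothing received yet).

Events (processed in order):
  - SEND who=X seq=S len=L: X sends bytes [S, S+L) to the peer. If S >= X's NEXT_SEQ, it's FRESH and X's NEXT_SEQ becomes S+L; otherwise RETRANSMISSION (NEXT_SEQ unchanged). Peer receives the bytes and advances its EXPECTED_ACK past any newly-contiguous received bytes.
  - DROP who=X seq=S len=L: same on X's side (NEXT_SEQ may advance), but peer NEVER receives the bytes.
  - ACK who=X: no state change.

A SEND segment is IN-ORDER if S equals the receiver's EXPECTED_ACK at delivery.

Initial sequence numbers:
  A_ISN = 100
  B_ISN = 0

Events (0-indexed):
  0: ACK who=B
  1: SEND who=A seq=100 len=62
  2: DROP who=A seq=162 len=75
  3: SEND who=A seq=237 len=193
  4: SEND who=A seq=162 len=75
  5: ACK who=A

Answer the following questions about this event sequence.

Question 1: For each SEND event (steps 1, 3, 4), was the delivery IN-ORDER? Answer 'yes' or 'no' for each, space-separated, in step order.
Answer: yes no yes

Derivation:
Step 1: SEND seq=100 -> in-order
Step 3: SEND seq=237 -> out-of-order
Step 4: SEND seq=162 -> in-order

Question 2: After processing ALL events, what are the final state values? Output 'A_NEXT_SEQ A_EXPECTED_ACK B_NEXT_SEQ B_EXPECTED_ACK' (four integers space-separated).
After event 0: A_seq=100 A_ack=0 B_seq=0 B_ack=100
After event 1: A_seq=162 A_ack=0 B_seq=0 B_ack=162
After event 2: A_seq=237 A_ack=0 B_seq=0 B_ack=162
After event 3: A_seq=430 A_ack=0 B_seq=0 B_ack=162
After event 4: A_seq=430 A_ack=0 B_seq=0 B_ack=430
After event 5: A_seq=430 A_ack=0 B_seq=0 B_ack=430

Answer: 430 0 0 430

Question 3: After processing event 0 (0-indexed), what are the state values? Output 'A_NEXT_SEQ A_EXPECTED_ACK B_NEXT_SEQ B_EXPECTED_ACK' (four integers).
After event 0: A_seq=100 A_ack=0 B_seq=0 B_ack=100

100 0 0 100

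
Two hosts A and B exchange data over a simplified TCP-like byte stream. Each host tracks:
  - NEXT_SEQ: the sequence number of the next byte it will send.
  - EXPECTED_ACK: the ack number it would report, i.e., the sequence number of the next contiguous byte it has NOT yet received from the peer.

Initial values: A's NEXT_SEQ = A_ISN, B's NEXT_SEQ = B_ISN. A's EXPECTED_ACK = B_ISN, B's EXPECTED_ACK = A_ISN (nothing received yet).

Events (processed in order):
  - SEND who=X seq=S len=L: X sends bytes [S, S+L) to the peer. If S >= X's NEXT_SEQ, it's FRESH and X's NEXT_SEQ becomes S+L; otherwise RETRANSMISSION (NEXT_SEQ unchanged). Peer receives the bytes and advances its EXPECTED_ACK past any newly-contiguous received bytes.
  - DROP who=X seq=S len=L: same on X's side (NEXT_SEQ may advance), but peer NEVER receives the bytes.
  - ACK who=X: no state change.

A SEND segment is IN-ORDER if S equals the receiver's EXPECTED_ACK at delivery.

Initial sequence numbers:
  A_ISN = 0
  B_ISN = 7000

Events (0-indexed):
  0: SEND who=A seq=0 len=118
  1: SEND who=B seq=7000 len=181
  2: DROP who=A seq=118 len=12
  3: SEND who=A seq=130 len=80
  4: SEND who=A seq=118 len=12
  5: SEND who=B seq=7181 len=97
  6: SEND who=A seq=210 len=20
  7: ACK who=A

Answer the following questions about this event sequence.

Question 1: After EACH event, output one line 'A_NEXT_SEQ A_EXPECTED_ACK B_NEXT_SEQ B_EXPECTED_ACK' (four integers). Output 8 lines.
118 7000 7000 118
118 7181 7181 118
130 7181 7181 118
210 7181 7181 118
210 7181 7181 210
210 7278 7278 210
230 7278 7278 230
230 7278 7278 230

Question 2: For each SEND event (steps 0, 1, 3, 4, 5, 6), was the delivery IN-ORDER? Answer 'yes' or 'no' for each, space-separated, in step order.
Answer: yes yes no yes yes yes

Derivation:
Step 0: SEND seq=0 -> in-order
Step 1: SEND seq=7000 -> in-order
Step 3: SEND seq=130 -> out-of-order
Step 4: SEND seq=118 -> in-order
Step 5: SEND seq=7181 -> in-order
Step 6: SEND seq=210 -> in-order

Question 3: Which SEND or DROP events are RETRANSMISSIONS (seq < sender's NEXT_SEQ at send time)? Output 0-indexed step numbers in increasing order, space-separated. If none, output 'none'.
Answer: 4

Derivation:
Step 0: SEND seq=0 -> fresh
Step 1: SEND seq=7000 -> fresh
Step 2: DROP seq=118 -> fresh
Step 3: SEND seq=130 -> fresh
Step 4: SEND seq=118 -> retransmit
Step 5: SEND seq=7181 -> fresh
Step 6: SEND seq=210 -> fresh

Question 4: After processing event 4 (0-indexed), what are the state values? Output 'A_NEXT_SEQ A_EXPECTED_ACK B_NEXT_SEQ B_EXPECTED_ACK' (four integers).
After event 0: A_seq=118 A_ack=7000 B_seq=7000 B_ack=118
After event 1: A_seq=118 A_ack=7181 B_seq=7181 B_ack=118
After event 2: A_seq=130 A_ack=7181 B_seq=7181 B_ack=118
After event 3: A_seq=210 A_ack=7181 B_seq=7181 B_ack=118
After event 4: A_seq=210 A_ack=7181 B_seq=7181 B_ack=210

210 7181 7181 210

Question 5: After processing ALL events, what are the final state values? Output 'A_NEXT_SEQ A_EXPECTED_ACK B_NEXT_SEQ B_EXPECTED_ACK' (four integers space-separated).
After event 0: A_seq=118 A_ack=7000 B_seq=7000 B_ack=118
After event 1: A_seq=118 A_ack=7181 B_seq=7181 B_ack=118
After event 2: A_seq=130 A_ack=7181 B_seq=7181 B_ack=118
After event 3: A_seq=210 A_ack=7181 B_seq=7181 B_ack=118
After event 4: A_seq=210 A_ack=7181 B_seq=7181 B_ack=210
After event 5: A_seq=210 A_ack=7278 B_seq=7278 B_ack=210
After event 6: A_seq=230 A_ack=7278 B_seq=7278 B_ack=230
After event 7: A_seq=230 A_ack=7278 B_seq=7278 B_ack=230

Answer: 230 7278 7278 230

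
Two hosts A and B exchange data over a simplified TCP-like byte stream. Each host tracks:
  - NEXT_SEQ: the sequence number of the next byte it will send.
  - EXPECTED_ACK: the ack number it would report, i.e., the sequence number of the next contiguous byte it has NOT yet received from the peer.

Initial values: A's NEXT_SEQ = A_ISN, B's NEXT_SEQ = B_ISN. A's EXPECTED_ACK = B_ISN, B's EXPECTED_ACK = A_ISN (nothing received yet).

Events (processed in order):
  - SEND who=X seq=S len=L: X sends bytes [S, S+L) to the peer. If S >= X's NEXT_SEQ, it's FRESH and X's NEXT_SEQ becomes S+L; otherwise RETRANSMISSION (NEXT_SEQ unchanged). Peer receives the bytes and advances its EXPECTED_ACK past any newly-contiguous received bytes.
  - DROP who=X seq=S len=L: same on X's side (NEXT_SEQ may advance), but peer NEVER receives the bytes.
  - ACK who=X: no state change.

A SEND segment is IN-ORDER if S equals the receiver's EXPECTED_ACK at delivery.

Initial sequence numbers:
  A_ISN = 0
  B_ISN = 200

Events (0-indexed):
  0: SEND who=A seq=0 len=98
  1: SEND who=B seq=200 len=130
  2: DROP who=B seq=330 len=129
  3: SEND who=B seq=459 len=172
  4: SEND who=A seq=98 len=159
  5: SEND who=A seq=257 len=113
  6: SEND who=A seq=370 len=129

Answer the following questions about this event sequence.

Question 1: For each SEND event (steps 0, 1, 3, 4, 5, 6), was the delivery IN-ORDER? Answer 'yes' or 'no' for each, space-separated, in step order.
Answer: yes yes no yes yes yes

Derivation:
Step 0: SEND seq=0 -> in-order
Step 1: SEND seq=200 -> in-order
Step 3: SEND seq=459 -> out-of-order
Step 4: SEND seq=98 -> in-order
Step 5: SEND seq=257 -> in-order
Step 6: SEND seq=370 -> in-order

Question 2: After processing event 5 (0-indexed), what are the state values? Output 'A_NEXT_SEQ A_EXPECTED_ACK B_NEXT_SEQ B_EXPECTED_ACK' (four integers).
After event 0: A_seq=98 A_ack=200 B_seq=200 B_ack=98
After event 1: A_seq=98 A_ack=330 B_seq=330 B_ack=98
After event 2: A_seq=98 A_ack=330 B_seq=459 B_ack=98
After event 3: A_seq=98 A_ack=330 B_seq=631 B_ack=98
After event 4: A_seq=257 A_ack=330 B_seq=631 B_ack=257
After event 5: A_seq=370 A_ack=330 B_seq=631 B_ack=370

370 330 631 370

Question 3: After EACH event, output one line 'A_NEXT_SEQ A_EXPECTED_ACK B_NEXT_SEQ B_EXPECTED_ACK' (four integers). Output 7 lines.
98 200 200 98
98 330 330 98
98 330 459 98
98 330 631 98
257 330 631 257
370 330 631 370
499 330 631 499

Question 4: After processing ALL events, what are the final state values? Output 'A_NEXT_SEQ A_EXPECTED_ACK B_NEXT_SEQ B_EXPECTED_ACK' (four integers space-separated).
After event 0: A_seq=98 A_ack=200 B_seq=200 B_ack=98
After event 1: A_seq=98 A_ack=330 B_seq=330 B_ack=98
After event 2: A_seq=98 A_ack=330 B_seq=459 B_ack=98
After event 3: A_seq=98 A_ack=330 B_seq=631 B_ack=98
After event 4: A_seq=257 A_ack=330 B_seq=631 B_ack=257
After event 5: A_seq=370 A_ack=330 B_seq=631 B_ack=370
After event 6: A_seq=499 A_ack=330 B_seq=631 B_ack=499

Answer: 499 330 631 499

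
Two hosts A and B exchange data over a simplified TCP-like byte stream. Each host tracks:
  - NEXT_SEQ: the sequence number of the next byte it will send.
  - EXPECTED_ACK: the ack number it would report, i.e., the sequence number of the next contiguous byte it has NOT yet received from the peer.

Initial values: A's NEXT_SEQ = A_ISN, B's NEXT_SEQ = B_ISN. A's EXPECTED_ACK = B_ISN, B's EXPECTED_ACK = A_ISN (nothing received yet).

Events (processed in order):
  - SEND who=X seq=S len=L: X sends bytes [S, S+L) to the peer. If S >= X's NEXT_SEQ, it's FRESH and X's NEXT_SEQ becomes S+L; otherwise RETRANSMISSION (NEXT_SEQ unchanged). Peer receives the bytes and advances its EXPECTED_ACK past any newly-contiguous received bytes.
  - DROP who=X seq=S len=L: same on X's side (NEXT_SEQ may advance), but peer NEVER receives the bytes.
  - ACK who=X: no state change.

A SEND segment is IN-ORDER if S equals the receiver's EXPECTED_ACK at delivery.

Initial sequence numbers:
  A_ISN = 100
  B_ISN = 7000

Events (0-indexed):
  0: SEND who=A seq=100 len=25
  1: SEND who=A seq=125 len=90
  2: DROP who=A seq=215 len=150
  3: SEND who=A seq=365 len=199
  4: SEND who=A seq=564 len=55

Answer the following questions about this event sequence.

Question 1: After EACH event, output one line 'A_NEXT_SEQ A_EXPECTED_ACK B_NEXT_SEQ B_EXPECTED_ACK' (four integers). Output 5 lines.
125 7000 7000 125
215 7000 7000 215
365 7000 7000 215
564 7000 7000 215
619 7000 7000 215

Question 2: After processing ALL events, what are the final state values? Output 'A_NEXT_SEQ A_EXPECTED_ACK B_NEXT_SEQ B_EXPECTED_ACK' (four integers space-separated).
Answer: 619 7000 7000 215

Derivation:
After event 0: A_seq=125 A_ack=7000 B_seq=7000 B_ack=125
After event 1: A_seq=215 A_ack=7000 B_seq=7000 B_ack=215
After event 2: A_seq=365 A_ack=7000 B_seq=7000 B_ack=215
After event 3: A_seq=564 A_ack=7000 B_seq=7000 B_ack=215
After event 4: A_seq=619 A_ack=7000 B_seq=7000 B_ack=215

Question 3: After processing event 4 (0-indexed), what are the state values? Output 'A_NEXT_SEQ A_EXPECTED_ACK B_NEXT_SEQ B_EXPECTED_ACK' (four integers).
After event 0: A_seq=125 A_ack=7000 B_seq=7000 B_ack=125
After event 1: A_seq=215 A_ack=7000 B_seq=7000 B_ack=215
After event 2: A_seq=365 A_ack=7000 B_seq=7000 B_ack=215
After event 3: A_seq=564 A_ack=7000 B_seq=7000 B_ack=215
After event 4: A_seq=619 A_ack=7000 B_seq=7000 B_ack=215

619 7000 7000 215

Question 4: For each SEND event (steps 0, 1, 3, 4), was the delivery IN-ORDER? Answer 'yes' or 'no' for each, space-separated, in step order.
Step 0: SEND seq=100 -> in-order
Step 1: SEND seq=125 -> in-order
Step 3: SEND seq=365 -> out-of-order
Step 4: SEND seq=564 -> out-of-order

Answer: yes yes no no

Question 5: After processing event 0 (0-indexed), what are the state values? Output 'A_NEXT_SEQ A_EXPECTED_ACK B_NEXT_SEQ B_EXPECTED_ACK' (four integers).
After event 0: A_seq=125 A_ack=7000 B_seq=7000 B_ack=125

125 7000 7000 125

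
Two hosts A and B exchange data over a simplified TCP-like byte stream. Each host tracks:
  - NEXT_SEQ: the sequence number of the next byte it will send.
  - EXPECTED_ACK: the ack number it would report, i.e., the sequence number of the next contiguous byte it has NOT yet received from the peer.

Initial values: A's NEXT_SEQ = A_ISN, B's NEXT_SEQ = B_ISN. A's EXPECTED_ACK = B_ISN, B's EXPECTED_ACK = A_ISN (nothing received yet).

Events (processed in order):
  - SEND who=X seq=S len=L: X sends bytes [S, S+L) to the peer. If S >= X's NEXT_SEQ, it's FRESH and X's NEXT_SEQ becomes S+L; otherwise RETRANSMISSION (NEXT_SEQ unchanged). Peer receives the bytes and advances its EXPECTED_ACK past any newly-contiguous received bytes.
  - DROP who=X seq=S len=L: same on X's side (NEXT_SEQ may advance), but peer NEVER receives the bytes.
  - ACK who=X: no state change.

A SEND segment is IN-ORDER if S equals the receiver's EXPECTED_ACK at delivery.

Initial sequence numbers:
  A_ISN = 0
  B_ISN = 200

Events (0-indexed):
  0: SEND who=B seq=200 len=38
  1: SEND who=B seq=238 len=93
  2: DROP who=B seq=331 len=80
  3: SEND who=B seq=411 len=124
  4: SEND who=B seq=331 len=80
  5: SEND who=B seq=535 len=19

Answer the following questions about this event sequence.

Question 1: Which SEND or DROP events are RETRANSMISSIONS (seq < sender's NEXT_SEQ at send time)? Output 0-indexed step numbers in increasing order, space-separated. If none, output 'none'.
Step 0: SEND seq=200 -> fresh
Step 1: SEND seq=238 -> fresh
Step 2: DROP seq=331 -> fresh
Step 3: SEND seq=411 -> fresh
Step 4: SEND seq=331 -> retransmit
Step 5: SEND seq=535 -> fresh

Answer: 4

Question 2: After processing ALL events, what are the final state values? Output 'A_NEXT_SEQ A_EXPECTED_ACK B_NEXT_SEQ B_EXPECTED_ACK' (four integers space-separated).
Answer: 0 554 554 0

Derivation:
After event 0: A_seq=0 A_ack=238 B_seq=238 B_ack=0
After event 1: A_seq=0 A_ack=331 B_seq=331 B_ack=0
After event 2: A_seq=0 A_ack=331 B_seq=411 B_ack=0
After event 3: A_seq=0 A_ack=331 B_seq=535 B_ack=0
After event 4: A_seq=0 A_ack=535 B_seq=535 B_ack=0
After event 5: A_seq=0 A_ack=554 B_seq=554 B_ack=0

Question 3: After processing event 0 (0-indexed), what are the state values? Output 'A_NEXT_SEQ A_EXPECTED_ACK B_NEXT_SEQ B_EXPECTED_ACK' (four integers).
After event 0: A_seq=0 A_ack=238 B_seq=238 B_ack=0

0 238 238 0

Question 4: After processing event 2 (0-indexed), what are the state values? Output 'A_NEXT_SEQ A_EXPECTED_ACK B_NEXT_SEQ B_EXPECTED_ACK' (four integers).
After event 0: A_seq=0 A_ack=238 B_seq=238 B_ack=0
After event 1: A_seq=0 A_ack=331 B_seq=331 B_ack=0
After event 2: A_seq=0 A_ack=331 B_seq=411 B_ack=0

0 331 411 0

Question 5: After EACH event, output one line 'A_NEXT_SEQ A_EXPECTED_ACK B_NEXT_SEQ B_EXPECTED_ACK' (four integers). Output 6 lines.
0 238 238 0
0 331 331 0
0 331 411 0
0 331 535 0
0 535 535 0
0 554 554 0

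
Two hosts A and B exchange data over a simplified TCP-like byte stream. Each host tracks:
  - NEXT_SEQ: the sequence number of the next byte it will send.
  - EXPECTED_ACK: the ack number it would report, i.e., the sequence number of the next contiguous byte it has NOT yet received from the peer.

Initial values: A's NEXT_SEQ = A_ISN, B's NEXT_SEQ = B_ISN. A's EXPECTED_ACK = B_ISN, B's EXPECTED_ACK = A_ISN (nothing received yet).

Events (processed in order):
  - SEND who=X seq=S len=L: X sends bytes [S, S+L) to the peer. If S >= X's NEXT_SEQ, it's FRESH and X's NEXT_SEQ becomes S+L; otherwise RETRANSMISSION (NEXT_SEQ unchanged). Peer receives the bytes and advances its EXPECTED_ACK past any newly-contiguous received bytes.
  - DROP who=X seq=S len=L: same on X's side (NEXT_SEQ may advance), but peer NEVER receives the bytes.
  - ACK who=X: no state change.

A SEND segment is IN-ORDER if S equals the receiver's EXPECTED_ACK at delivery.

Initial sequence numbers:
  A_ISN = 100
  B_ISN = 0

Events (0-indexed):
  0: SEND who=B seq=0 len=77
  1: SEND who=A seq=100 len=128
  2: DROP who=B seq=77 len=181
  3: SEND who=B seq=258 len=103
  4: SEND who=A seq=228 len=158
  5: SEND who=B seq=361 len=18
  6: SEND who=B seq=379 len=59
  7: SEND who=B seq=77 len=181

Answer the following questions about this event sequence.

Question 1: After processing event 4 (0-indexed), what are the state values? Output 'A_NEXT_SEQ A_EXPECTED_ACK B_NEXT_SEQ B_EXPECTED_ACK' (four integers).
After event 0: A_seq=100 A_ack=77 B_seq=77 B_ack=100
After event 1: A_seq=228 A_ack=77 B_seq=77 B_ack=228
After event 2: A_seq=228 A_ack=77 B_seq=258 B_ack=228
After event 3: A_seq=228 A_ack=77 B_seq=361 B_ack=228
After event 4: A_seq=386 A_ack=77 B_seq=361 B_ack=386

386 77 361 386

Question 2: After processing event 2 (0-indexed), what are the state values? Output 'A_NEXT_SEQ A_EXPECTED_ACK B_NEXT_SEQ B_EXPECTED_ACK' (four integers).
After event 0: A_seq=100 A_ack=77 B_seq=77 B_ack=100
After event 1: A_seq=228 A_ack=77 B_seq=77 B_ack=228
After event 2: A_seq=228 A_ack=77 B_seq=258 B_ack=228

228 77 258 228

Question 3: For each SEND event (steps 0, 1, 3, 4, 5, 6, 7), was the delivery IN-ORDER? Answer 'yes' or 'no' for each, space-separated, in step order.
Answer: yes yes no yes no no yes

Derivation:
Step 0: SEND seq=0 -> in-order
Step 1: SEND seq=100 -> in-order
Step 3: SEND seq=258 -> out-of-order
Step 4: SEND seq=228 -> in-order
Step 5: SEND seq=361 -> out-of-order
Step 6: SEND seq=379 -> out-of-order
Step 7: SEND seq=77 -> in-order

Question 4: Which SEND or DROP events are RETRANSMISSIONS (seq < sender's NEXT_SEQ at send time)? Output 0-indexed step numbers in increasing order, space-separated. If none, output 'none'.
Answer: 7

Derivation:
Step 0: SEND seq=0 -> fresh
Step 1: SEND seq=100 -> fresh
Step 2: DROP seq=77 -> fresh
Step 3: SEND seq=258 -> fresh
Step 4: SEND seq=228 -> fresh
Step 5: SEND seq=361 -> fresh
Step 6: SEND seq=379 -> fresh
Step 7: SEND seq=77 -> retransmit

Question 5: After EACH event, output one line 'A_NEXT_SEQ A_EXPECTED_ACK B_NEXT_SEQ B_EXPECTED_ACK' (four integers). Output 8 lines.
100 77 77 100
228 77 77 228
228 77 258 228
228 77 361 228
386 77 361 386
386 77 379 386
386 77 438 386
386 438 438 386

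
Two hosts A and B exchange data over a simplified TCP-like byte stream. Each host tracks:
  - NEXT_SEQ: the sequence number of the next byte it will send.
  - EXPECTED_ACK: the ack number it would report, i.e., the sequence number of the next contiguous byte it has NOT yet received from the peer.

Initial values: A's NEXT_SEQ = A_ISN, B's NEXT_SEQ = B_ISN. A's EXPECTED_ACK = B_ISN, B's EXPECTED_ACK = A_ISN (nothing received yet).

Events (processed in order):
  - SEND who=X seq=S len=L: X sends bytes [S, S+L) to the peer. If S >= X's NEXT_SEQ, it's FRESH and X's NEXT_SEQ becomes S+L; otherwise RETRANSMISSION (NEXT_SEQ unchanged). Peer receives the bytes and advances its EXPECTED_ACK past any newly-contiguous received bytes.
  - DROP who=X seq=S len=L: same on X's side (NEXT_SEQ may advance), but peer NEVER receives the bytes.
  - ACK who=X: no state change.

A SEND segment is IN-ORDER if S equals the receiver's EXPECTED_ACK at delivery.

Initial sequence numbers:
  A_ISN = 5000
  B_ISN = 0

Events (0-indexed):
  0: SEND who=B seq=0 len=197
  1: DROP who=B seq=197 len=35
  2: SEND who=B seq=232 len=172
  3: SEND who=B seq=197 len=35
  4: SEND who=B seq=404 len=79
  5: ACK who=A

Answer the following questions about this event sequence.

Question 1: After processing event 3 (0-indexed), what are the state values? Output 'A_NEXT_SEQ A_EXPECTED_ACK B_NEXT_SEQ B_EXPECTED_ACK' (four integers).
After event 0: A_seq=5000 A_ack=197 B_seq=197 B_ack=5000
After event 1: A_seq=5000 A_ack=197 B_seq=232 B_ack=5000
After event 2: A_seq=5000 A_ack=197 B_seq=404 B_ack=5000
After event 3: A_seq=5000 A_ack=404 B_seq=404 B_ack=5000

5000 404 404 5000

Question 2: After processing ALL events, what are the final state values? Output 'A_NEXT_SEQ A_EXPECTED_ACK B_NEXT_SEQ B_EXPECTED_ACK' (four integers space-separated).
Answer: 5000 483 483 5000

Derivation:
After event 0: A_seq=5000 A_ack=197 B_seq=197 B_ack=5000
After event 1: A_seq=5000 A_ack=197 B_seq=232 B_ack=5000
After event 2: A_seq=5000 A_ack=197 B_seq=404 B_ack=5000
After event 3: A_seq=5000 A_ack=404 B_seq=404 B_ack=5000
After event 4: A_seq=5000 A_ack=483 B_seq=483 B_ack=5000
After event 5: A_seq=5000 A_ack=483 B_seq=483 B_ack=5000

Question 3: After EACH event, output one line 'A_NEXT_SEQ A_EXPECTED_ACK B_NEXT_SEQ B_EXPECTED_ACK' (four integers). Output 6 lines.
5000 197 197 5000
5000 197 232 5000
5000 197 404 5000
5000 404 404 5000
5000 483 483 5000
5000 483 483 5000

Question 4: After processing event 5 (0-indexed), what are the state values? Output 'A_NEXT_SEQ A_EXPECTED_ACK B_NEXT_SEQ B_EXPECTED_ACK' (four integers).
After event 0: A_seq=5000 A_ack=197 B_seq=197 B_ack=5000
After event 1: A_seq=5000 A_ack=197 B_seq=232 B_ack=5000
After event 2: A_seq=5000 A_ack=197 B_seq=404 B_ack=5000
After event 3: A_seq=5000 A_ack=404 B_seq=404 B_ack=5000
After event 4: A_seq=5000 A_ack=483 B_seq=483 B_ack=5000
After event 5: A_seq=5000 A_ack=483 B_seq=483 B_ack=5000

5000 483 483 5000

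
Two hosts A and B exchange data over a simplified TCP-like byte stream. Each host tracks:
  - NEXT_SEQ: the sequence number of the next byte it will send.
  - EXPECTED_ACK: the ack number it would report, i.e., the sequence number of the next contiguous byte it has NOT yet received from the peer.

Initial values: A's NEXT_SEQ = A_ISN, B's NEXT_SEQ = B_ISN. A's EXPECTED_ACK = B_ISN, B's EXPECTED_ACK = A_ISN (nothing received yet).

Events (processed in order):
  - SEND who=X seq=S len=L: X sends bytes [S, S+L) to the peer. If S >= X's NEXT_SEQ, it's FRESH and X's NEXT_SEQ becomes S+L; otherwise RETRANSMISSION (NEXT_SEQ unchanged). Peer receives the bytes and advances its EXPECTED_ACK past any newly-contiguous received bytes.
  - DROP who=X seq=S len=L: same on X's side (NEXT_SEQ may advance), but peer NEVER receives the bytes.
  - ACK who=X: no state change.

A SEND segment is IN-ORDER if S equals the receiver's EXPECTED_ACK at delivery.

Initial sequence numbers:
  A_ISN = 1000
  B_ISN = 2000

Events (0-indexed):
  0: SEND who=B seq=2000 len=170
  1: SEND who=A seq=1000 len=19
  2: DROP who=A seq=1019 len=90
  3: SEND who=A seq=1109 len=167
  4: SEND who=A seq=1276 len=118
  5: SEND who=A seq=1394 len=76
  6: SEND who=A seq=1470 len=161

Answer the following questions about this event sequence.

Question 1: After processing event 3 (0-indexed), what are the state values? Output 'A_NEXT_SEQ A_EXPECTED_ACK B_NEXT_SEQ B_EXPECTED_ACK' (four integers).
After event 0: A_seq=1000 A_ack=2170 B_seq=2170 B_ack=1000
After event 1: A_seq=1019 A_ack=2170 B_seq=2170 B_ack=1019
After event 2: A_seq=1109 A_ack=2170 B_seq=2170 B_ack=1019
After event 3: A_seq=1276 A_ack=2170 B_seq=2170 B_ack=1019

1276 2170 2170 1019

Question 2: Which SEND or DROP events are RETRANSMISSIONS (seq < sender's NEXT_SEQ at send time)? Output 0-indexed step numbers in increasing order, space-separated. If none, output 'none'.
Step 0: SEND seq=2000 -> fresh
Step 1: SEND seq=1000 -> fresh
Step 2: DROP seq=1019 -> fresh
Step 3: SEND seq=1109 -> fresh
Step 4: SEND seq=1276 -> fresh
Step 5: SEND seq=1394 -> fresh
Step 6: SEND seq=1470 -> fresh

Answer: none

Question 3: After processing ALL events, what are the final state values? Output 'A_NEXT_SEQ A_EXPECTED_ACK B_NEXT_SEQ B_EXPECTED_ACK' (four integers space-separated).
After event 0: A_seq=1000 A_ack=2170 B_seq=2170 B_ack=1000
After event 1: A_seq=1019 A_ack=2170 B_seq=2170 B_ack=1019
After event 2: A_seq=1109 A_ack=2170 B_seq=2170 B_ack=1019
After event 3: A_seq=1276 A_ack=2170 B_seq=2170 B_ack=1019
After event 4: A_seq=1394 A_ack=2170 B_seq=2170 B_ack=1019
After event 5: A_seq=1470 A_ack=2170 B_seq=2170 B_ack=1019
After event 6: A_seq=1631 A_ack=2170 B_seq=2170 B_ack=1019

Answer: 1631 2170 2170 1019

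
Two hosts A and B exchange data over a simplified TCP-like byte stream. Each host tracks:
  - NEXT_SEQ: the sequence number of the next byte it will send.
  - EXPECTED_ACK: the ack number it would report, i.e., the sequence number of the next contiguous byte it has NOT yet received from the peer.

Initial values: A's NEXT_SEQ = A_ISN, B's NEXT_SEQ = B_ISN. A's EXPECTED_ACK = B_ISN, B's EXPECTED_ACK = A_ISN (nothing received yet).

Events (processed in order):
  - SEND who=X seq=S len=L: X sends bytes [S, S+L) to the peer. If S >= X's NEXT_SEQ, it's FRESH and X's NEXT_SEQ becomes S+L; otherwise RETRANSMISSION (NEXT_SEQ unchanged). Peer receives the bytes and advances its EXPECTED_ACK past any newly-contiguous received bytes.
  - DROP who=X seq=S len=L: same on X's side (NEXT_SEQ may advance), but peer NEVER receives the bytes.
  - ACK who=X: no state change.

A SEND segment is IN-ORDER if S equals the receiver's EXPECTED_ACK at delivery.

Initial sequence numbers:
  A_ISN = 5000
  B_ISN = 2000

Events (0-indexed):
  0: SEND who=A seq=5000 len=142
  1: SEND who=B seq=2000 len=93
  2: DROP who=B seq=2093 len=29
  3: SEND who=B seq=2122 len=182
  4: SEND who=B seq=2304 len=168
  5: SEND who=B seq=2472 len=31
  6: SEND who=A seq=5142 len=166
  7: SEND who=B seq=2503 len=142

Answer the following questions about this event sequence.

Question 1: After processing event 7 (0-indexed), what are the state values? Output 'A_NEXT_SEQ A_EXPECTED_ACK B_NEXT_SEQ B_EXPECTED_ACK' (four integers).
After event 0: A_seq=5142 A_ack=2000 B_seq=2000 B_ack=5142
After event 1: A_seq=5142 A_ack=2093 B_seq=2093 B_ack=5142
After event 2: A_seq=5142 A_ack=2093 B_seq=2122 B_ack=5142
After event 3: A_seq=5142 A_ack=2093 B_seq=2304 B_ack=5142
After event 4: A_seq=5142 A_ack=2093 B_seq=2472 B_ack=5142
After event 5: A_seq=5142 A_ack=2093 B_seq=2503 B_ack=5142
After event 6: A_seq=5308 A_ack=2093 B_seq=2503 B_ack=5308
After event 7: A_seq=5308 A_ack=2093 B_seq=2645 B_ack=5308

5308 2093 2645 5308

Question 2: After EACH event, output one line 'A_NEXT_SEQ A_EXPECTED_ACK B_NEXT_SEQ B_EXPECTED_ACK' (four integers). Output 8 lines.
5142 2000 2000 5142
5142 2093 2093 5142
5142 2093 2122 5142
5142 2093 2304 5142
5142 2093 2472 5142
5142 2093 2503 5142
5308 2093 2503 5308
5308 2093 2645 5308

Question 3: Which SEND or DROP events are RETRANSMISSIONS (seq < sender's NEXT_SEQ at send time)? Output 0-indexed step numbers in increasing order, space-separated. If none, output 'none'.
Answer: none

Derivation:
Step 0: SEND seq=5000 -> fresh
Step 1: SEND seq=2000 -> fresh
Step 2: DROP seq=2093 -> fresh
Step 3: SEND seq=2122 -> fresh
Step 4: SEND seq=2304 -> fresh
Step 5: SEND seq=2472 -> fresh
Step 6: SEND seq=5142 -> fresh
Step 7: SEND seq=2503 -> fresh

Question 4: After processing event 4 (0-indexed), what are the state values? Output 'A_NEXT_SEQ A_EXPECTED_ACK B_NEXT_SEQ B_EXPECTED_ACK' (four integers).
After event 0: A_seq=5142 A_ack=2000 B_seq=2000 B_ack=5142
After event 1: A_seq=5142 A_ack=2093 B_seq=2093 B_ack=5142
After event 2: A_seq=5142 A_ack=2093 B_seq=2122 B_ack=5142
After event 3: A_seq=5142 A_ack=2093 B_seq=2304 B_ack=5142
After event 4: A_seq=5142 A_ack=2093 B_seq=2472 B_ack=5142

5142 2093 2472 5142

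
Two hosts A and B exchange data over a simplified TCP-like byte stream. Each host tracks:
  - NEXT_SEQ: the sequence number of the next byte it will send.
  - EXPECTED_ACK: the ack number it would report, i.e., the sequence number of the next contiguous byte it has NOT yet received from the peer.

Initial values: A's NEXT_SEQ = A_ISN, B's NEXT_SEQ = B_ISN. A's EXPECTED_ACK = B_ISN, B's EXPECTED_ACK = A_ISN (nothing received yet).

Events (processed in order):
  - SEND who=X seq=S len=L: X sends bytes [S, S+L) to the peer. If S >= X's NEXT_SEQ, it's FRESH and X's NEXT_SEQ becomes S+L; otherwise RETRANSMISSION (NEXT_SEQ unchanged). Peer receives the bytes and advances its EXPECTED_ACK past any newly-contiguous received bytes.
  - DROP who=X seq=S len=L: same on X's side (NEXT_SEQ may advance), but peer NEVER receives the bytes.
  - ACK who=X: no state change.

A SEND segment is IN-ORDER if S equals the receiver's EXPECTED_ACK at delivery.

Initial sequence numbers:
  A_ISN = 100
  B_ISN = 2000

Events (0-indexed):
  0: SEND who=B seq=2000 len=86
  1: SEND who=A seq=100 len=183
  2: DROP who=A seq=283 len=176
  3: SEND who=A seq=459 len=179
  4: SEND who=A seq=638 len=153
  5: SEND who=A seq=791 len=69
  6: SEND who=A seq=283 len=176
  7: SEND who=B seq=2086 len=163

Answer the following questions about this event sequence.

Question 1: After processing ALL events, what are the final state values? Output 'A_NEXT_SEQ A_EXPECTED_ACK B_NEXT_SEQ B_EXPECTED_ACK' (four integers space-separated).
Answer: 860 2249 2249 860

Derivation:
After event 0: A_seq=100 A_ack=2086 B_seq=2086 B_ack=100
After event 1: A_seq=283 A_ack=2086 B_seq=2086 B_ack=283
After event 2: A_seq=459 A_ack=2086 B_seq=2086 B_ack=283
After event 3: A_seq=638 A_ack=2086 B_seq=2086 B_ack=283
After event 4: A_seq=791 A_ack=2086 B_seq=2086 B_ack=283
After event 5: A_seq=860 A_ack=2086 B_seq=2086 B_ack=283
After event 6: A_seq=860 A_ack=2086 B_seq=2086 B_ack=860
After event 7: A_seq=860 A_ack=2249 B_seq=2249 B_ack=860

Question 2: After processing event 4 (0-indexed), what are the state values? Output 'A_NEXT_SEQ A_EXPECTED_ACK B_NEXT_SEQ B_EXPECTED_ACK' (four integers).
After event 0: A_seq=100 A_ack=2086 B_seq=2086 B_ack=100
After event 1: A_seq=283 A_ack=2086 B_seq=2086 B_ack=283
After event 2: A_seq=459 A_ack=2086 B_seq=2086 B_ack=283
After event 3: A_seq=638 A_ack=2086 B_seq=2086 B_ack=283
After event 4: A_seq=791 A_ack=2086 B_seq=2086 B_ack=283

791 2086 2086 283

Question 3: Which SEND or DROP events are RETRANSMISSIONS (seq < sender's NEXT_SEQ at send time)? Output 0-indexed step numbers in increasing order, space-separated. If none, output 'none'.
Answer: 6

Derivation:
Step 0: SEND seq=2000 -> fresh
Step 1: SEND seq=100 -> fresh
Step 2: DROP seq=283 -> fresh
Step 3: SEND seq=459 -> fresh
Step 4: SEND seq=638 -> fresh
Step 5: SEND seq=791 -> fresh
Step 6: SEND seq=283 -> retransmit
Step 7: SEND seq=2086 -> fresh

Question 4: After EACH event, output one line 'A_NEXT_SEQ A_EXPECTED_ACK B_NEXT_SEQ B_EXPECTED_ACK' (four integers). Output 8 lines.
100 2086 2086 100
283 2086 2086 283
459 2086 2086 283
638 2086 2086 283
791 2086 2086 283
860 2086 2086 283
860 2086 2086 860
860 2249 2249 860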